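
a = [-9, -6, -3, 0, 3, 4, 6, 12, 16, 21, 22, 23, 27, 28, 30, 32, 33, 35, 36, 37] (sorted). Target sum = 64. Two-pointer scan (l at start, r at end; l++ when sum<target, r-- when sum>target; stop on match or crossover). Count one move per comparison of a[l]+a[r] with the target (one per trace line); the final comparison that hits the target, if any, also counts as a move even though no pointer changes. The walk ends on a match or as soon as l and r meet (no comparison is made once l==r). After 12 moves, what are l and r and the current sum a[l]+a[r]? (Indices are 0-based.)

l=12, r=19, sum=64

[0,19] -9+37=28 <64 → l++
[1,19] -6+37=31 <64 → l++
[2,19] -3+37=34 <64 → l++
[3,19] 0+37=37 <64 → l++
[4,19] 3+37=40 <64 → l++
[5,19] 4+37=41 <64 → l++
[6,19] 6+37=43 <64 → l++
[7,19] 12+37=49 <64 → l++
[8,19] 16+37=53 <64 → l++
[9,19] 21+37=58 <64 → l++
[10,19] 22+37=59 <64 → l++
[11,19] 23+37=60 <64 → l++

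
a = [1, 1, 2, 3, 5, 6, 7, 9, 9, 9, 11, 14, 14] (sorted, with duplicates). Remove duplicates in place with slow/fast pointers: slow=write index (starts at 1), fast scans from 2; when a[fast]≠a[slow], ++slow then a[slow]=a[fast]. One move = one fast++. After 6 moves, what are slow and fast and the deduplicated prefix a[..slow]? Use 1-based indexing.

slow=1 fast=2: a[fast]=1=a[slow] dup, fast++
slow=1 fast=3: a[fast]=2≠a[slow]=1 write a[2]=2, slow++,fast++
slow=2 fast=4: a[fast]=3≠a[slow]=2 write a[3]=3, slow++,fast++
slow=3 fast=5: a[fast]=5≠a[slow]=3 write a[4]=5, slow++,fast++
slow=4 fast=6: a[fast]=6≠a[slow]=5 write a[5]=6, slow++,fast++
slow=5 fast=7: a[fast]=7≠a[slow]=6 write a[6]=7, slow++,fast++

slow=6, fast=8, prefix=[1, 2, 3, 5, 6, 7]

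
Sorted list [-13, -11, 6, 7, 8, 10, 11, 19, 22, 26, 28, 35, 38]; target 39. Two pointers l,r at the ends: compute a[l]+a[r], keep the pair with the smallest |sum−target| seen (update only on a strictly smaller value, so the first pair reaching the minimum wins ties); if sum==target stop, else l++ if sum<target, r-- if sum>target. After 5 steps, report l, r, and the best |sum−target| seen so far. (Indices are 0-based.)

l=0 r=12: -13+38=25 d=14 *, l++
l=1 r=12: -11+38=27 d=12 *, l++
l=2 r=12: 6+38=44 d=5 *, r--
l=2 r=11: 6+35=41 d=2 *, r--
l=2 r=10: 6+28=34 d=5, l++

l=3, r=10, best |Δ|=2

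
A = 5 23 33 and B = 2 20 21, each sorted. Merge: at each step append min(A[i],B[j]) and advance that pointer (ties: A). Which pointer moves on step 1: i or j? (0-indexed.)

j

[i=0,j=0] A[i]=5>B[j]=2 take 2 → j++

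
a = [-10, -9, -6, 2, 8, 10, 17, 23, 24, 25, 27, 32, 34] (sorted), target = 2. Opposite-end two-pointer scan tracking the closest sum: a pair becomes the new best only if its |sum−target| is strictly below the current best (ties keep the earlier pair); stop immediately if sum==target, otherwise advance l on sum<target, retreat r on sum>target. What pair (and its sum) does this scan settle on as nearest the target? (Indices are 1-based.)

l=1 r=13: -10+34=24 d=22 *, r--
l=1 r=12: -10+32=22 d=20 *, r--
l=1 r=11: -10+27=17 d=15 *, r--
l=1 r=10: -10+25=15 d=13 *, r--
l=1 r=9: -10+24=14 d=12 *, r--
l=1 r=8: -10+23=13 d=11 *, r--
l=1 r=7: -10+17=7 d=5 *, r--
l=1 r=6: -10+10=0 d=2 *, l++
l=2 r=6: -9+10=1 d=1 *, l++
l=3 r=6: -6+10=4 d=2, r--
l=3 r=5: -6+8=2 d=0 *, stop

pair (-6, 8) with sum 2 (|Δ|=0)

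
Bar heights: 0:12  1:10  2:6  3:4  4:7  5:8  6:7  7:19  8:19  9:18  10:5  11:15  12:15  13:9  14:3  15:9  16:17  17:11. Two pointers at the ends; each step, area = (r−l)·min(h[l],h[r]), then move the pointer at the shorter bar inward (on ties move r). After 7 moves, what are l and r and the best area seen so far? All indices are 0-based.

l=0 r=17: min(12,11)*17=187 best=187 *, r--
l=0 r=16: min(12,17)*16=192 best=192 *, l++
l=1 r=16: min(10,17)*15=150 best=192, l++
l=2 r=16: min(6,17)*14=84 best=192, l++
l=3 r=16: min(4,17)*13=52 best=192, l++
l=4 r=16: min(7,17)*12=84 best=192, l++
l=5 r=16: min(8,17)*11=88 best=192, l++

l=6, r=16, best area=192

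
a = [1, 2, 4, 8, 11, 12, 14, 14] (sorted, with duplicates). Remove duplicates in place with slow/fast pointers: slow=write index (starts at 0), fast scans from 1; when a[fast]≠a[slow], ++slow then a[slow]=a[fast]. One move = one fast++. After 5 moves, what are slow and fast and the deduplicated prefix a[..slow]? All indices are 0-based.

(s=0,f=1) a[fast]=2≠a[slow]=1 write a[1]=2 → slow++,fast++
(s=1,f=2) a[fast]=4≠a[slow]=2 write a[2]=4 → slow++,fast++
(s=2,f=3) a[fast]=8≠a[slow]=4 write a[3]=8 → slow++,fast++
(s=3,f=4) a[fast]=11≠a[slow]=8 write a[4]=11 → slow++,fast++
(s=4,f=5) a[fast]=12≠a[slow]=11 write a[5]=12 → slow++,fast++

slow=5, fast=6, prefix=[1, 2, 4, 8, 11, 12]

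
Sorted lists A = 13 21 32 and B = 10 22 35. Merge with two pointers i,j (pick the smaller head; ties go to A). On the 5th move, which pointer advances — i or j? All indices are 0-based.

i=0 j=0: A[i]=13>B[j]=10 take 10, j++
i=0 j=1: A[i]=13<=B[j]=22 take 13, i++
i=1 j=1: A[i]=21<=B[j]=22 take 21, i++
i=2 j=1: A[i]=32>B[j]=22 take 22, j++
i=2 j=2: A[i]=32<=B[j]=35 take 32, i++

i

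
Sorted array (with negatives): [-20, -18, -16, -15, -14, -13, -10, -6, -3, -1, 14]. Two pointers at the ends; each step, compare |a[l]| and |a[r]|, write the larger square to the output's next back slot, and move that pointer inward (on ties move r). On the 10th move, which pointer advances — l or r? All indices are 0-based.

l=0 r=10: |-20|>|14| out[10]=400, l++
l=1 r=10: |-18|>|14| out[9]=324, l++
l=2 r=10: |-16|>|14| out[8]=256, l++
l=3 r=10: |-15|>|14| out[7]=225, l++
l=4 r=10: |-14|<=|14| out[6]=196, r--
l=4 r=9: |-14|>|-1| out[5]=196, l++
l=5 r=9: |-13|>|-1| out[4]=169, l++
l=6 r=9: |-10|>|-1| out[3]=100, l++
l=7 r=9: |-6|>|-1| out[2]=36, l++
l=8 r=9: |-3|>|-1| out[1]=9, l++

l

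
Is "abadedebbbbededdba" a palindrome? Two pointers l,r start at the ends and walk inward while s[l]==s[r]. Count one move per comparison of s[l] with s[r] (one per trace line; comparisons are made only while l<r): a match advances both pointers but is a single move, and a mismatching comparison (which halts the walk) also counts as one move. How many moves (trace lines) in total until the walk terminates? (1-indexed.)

3 moves

l=1 r=18: 'a'=='a', l++,r--
l=2 r=17: 'b'=='b', l++,r--
l=3 r=16: 'a'!='d', stop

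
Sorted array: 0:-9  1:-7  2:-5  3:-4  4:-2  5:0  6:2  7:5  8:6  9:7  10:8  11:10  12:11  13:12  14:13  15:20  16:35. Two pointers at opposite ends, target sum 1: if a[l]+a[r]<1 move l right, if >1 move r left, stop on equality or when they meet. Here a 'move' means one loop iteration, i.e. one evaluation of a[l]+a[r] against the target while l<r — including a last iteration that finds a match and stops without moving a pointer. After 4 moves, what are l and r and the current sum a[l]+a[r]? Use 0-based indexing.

l=0 r=16: -9+35=26 >1, r--
l=0 r=15: -9+20=11 >1, r--
l=0 r=14: -9+13=4 >1, r--
l=0 r=13: -9+12=3 >1, r--

l=0, r=12, sum=2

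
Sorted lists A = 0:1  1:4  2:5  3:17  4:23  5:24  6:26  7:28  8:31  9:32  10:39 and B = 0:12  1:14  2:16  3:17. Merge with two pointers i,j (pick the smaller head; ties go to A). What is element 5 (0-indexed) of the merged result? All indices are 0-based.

merged[5] = 16

[i=0,j=0] A[i]=1<=B[j]=12 take 1 → i++
[i=1,j=0] A[i]=4<=B[j]=12 take 4 → i++
[i=2,j=0] A[i]=5<=B[j]=12 take 5 → i++
[i=3,j=0] A[i]=17>B[j]=12 take 12 → j++
[i=3,j=1] A[i]=17>B[j]=14 take 14 → j++
[i=3,j=2] A[i]=17>B[j]=16 take 16 → j++
[i=3,j=3] A[i]=17<=B[j]=17 take 17 → i++
[i=4,j=3] A[i]=23>B[j]=17 take 17 → j++
[i=4,j=4] B done, take A[i]=23 → i++
[i=5,j=4] B done, take A[i]=24 → i++
[i=6,j=4] B done, take A[i]=26 → i++
[i=7,j=4] B done, take A[i]=28 → i++
[i=8,j=4] B done, take A[i]=31 → i++
[i=9,j=4] B done, take A[i]=32 → i++
[i=10,j=4] B done, take A[i]=39 → i++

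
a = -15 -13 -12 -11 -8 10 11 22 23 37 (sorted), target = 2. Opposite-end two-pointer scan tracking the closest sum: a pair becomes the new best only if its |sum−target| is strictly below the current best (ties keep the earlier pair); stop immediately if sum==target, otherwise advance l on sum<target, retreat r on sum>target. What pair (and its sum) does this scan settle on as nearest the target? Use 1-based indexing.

pair (-8, 10) with sum 2 (|Δ|=0)

l=1 r=10: -15+37=22 d=20 *, r--
l=1 r=9: -15+23=8 d=6 *, r--
l=1 r=8: -15+22=7 d=5 *, r--
l=1 r=7: -15+11=-4 d=6, l++
l=2 r=7: -13+11=-2 d=4 *, l++
l=3 r=7: -12+11=-1 d=3 *, l++
l=4 r=7: -11+11=0 d=2 *, l++
l=5 r=7: -8+11=3 d=1 *, r--
l=5 r=6: -8+10=2 d=0 *, stop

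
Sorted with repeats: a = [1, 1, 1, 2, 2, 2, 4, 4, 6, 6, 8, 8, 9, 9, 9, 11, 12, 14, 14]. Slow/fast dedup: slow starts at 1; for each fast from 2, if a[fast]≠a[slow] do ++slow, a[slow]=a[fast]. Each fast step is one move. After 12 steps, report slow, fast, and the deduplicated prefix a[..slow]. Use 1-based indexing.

slow=6, fast=14, prefix=[1, 2, 4, 6, 8, 9]

(s=1,f=2) a[fast]=1=a[slow] dup → fast++
(s=1,f=3) a[fast]=1=a[slow] dup → fast++
(s=1,f=4) a[fast]=2≠a[slow]=1 write a[2]=2 → slow++,fast++
(s=2,f=5) a[fast]=2=a[slow] dup → fast++
(s=2,f=6) a[fast]=2=a[slow] dup → fast++
(s=2,f=7) a[fast]=4≠a[slow]=2 write a[3]=4 → slow++,fast++
(s=3,f=8) a[fast]=4=a[slow] dup → fast++
(s=3,f=9) a[fast]=6≠a[slow]=4 write a[4]=6 → slow++,fast++
(s=4,f=10) a[fast]=6=a[slow] dup → fast++
(s=4,f=11) a[fast]=8≠a[slow]=6 write a[5]=8 → slow++,fast++
(s=5,f=12) a[fast]=8=a[slow] dup → fast++
(s=5,f=13) a[fast]=9≠a[slow]=8 write a[6]=9 → slow++,fast++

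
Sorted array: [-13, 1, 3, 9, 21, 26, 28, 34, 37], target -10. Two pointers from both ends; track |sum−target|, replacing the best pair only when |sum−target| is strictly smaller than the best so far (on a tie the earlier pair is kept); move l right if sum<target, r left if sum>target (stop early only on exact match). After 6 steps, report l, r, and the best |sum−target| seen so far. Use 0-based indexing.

l=0, r=2, best |Δ|=6

l=0 r=8: -13+37=24 d=34 *, r--
l=0 r=7: -13+34=21 d=31 *, r--
l=0 r=6: -13+28=15 d=25 *, r--
l=0 r=5: -13+26=13 d=23 *, r--
l=0 r=4: -13+21=8 d=18 *, r--
l=0 r=3: -13+9=-4 d=6 *, r--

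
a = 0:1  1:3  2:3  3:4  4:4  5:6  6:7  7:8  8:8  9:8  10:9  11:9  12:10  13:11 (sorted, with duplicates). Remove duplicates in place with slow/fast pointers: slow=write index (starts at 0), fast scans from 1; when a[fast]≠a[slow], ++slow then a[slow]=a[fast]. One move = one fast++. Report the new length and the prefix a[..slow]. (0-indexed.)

length 9; prefix = [1, 3, 4, 6, 7, 8, 9, 10, 11]

slow=0 fast=1: a[fast]=3≠a[slow]=1 write a[1]=3, slow++,fast++
slow=1 fast=2: a[fast]=3=a[slow] dup, fast++
slow=1 fast=3: a[fast]=4≠a[slow]=3 write a[2]=4, slow++,fast++
slow=2 fast=4: a[fast]=4=a[slow] dup, fast++
slow=2 fast=5: a[fast]=6≠a[slow]=4 write a[3]=6, slow++,fast++
slow=3 fast=6: a[fast]=7≠a[slow]=6 write a[4]=7, slow++,fast++
slow=4 fast=7: a[fast]=8≠a[slow]=7 write a[5]=8, slow++,fast++
slow=5 fast=8: a[fast]=8=a[slow] dup, fast++
slow=5 fast=9: a[fast]=8=a[slow] dup, fast++
slow=5 fast=10: a[fast]=9≠a[slow]=8 write a[6]=9, slow++,fast++
slow=6 fast=11: a[fast]=9=a[slow] dup, fast++
slow=6 fast=12: a[fast]=10≠a[slow]=9 write a[7]=10, slow++,fast++
slow=7 fast=13: a[fast]=11≠a[slow]=10 write a[8]=11, slow++,fast++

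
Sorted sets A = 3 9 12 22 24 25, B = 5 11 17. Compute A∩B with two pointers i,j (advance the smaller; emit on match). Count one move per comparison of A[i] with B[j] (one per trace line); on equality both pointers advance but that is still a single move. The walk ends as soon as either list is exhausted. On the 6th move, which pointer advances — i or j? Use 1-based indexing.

i=1 j=1: 3<5, i++
i=2 j=1: 9>5, j++
i=2 j=2: 9<11, i++
i=3 j=2: 12>11, j++
i=3 j=3: 12<17, i++
i=4 j=3: 22>17, j++

j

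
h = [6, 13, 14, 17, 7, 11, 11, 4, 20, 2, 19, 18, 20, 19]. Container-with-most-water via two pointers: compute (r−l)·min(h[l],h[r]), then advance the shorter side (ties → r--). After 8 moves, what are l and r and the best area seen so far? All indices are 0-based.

[0,13] min(6,19)*13=78 best=78 * → l++
[1,13] min(13,19)*12=156 best=156 * → l++
[2,13] min(14,19)*11=154 best=156 → l++
[3,13] min(17,19)*10=170 best=170 * → l++
[4,13] min(7,19)*9=63 best=170 → l++
[5,13] min(11,19)*8=88 best=170 → l++
[6,13] min(11,19)*7=77 best=170 → l++
[7,13] min(4,19)*6=24 best=170 → l++

l=8, r=13, best area=170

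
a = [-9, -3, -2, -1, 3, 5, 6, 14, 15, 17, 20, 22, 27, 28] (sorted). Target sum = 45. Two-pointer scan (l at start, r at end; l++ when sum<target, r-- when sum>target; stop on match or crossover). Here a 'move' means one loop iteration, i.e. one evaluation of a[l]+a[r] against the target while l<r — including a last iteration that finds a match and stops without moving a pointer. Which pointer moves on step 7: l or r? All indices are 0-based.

[0,13] -9+28=19 <45 → l++
[1,13] -3+28=25 <45 → l++
[2,13] -2+28=26 <45 → l++
[3,13] -1+28=27 <45 → l++
[4,13] 3+28=31 <45 → l++
[5,13] 5+28=33 <45 → l++
[6,13] 6+28=34 <45 → l++

l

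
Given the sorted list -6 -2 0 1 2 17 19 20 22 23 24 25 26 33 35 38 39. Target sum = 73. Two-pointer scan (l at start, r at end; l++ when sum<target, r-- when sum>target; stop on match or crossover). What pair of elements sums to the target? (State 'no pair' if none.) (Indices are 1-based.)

l=1 r=17: -6+39=33 <73, l++
l=2 r=17: -2+39=37 <73, l++
l=3 r=17: 0+39=39 <73, l++
l=4 r=17: 1+39=40 <73, l++
l=5 r=17: 2+39=41 <73, l++
l=6 r=17: 17+39=56 <73, l++
l=7 r=17: 19+39=58 <73, l++
l=8 r=17: 20+39=59 <73, l++
l=9 r=17: 22+39=61 <73, l++
l=10 r=17: 23+39=62 <73, l++
l=11 r=17: 24+39=63 <73, l++
l=12 r=17: 25+39=64 <73, l++
l=13 r=17: 26+39=65 <73, l++
l=14 r=17: 33+39=72 <73, l++
l=15 r=17: 35+39=74 >73, r--
l=15 r=16: 35+38=73, found

(35, 38)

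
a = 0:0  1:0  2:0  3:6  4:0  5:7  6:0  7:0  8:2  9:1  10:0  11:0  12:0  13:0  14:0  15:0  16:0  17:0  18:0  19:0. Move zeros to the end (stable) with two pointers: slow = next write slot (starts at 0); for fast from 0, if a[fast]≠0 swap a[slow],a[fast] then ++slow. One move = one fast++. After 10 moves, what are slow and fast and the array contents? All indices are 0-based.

(s=0,f=0) a[fast]=0 → fast++
(s=0,f=1) a[fast]=0 → fast++
(s=0,f=2) a[fast]=0 → fast++
(s=0,f=3) a[fast]=6≠0 swap→a[0]=6 → slow++,fast++
(s=1,f=4) a[fast]=0 → fast++
(s=1,f=5) a[fast]=7≠0 swap→a[1]=7 → slow++,fast++
(s=2,f=6) a[fast]=0 → fast++
(s=2,f=7) a[fast]=0 → fast++
(s=2,f=8) a[fast]=2≠0 swap→a[2]=2 → slow++,fast++
(s=3,f=9) a[fast]=1≠0 swap→a[3]=1 → slow++,fast++

slow=4, fast=10, a=[6, 7, 2, 1, 0, 0, 0, 0, 0, 0, 0, 0, 0, 0, 0, 0, 0, 0, 0, 0]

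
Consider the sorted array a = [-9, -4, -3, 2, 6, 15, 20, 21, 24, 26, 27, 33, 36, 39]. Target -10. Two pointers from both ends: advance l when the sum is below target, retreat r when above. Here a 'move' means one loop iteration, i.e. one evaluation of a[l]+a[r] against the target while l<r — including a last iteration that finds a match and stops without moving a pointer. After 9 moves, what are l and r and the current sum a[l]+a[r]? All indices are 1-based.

l=1, r=5, sum=-3

[1,14] -9+39=30 >-10 → r--
[1,13] -9+36=27 >-10 → r--
[1,12] -9+33=24 >-10 → r--
[1,11] -9+27=18 >-10 → r--
[1,10] -9+26=17 >-10 → r--
[1,9] -9+24=15 >-10 → r--
[1,8] -9+21=12 >-10 → r--
[1,7] -9+20=11 >-10 → r--
[1,6] -9+15=6 >-10 → r--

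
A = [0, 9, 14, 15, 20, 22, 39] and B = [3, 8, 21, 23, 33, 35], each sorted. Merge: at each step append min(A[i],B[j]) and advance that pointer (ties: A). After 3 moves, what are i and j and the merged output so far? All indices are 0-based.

i=0 j=0: A[i]=0<=B[j]=3 take 0, i++
i=1 j=0: A[i]=9>B[j]=3 take 3, j++
i=1 j=1: A[i]=9>B[j]=8 take 8, j++

i=1, j=2, merged so far=[0, 3, 8]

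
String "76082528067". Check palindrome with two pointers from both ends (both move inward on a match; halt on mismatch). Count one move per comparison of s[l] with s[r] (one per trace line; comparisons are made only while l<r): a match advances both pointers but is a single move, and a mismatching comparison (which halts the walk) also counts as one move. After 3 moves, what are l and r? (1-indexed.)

l=1 r=11: '7'=='7', l++,r--
l=2 r=10: '6'=='6', l++,r--
l=3 r=9: '0'=='0', l++,r--

l=4, r=8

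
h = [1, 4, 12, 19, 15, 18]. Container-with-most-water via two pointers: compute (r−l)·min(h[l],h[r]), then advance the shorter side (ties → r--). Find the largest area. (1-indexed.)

l=1 r=6: min(1,18)*5=5 best=5 *, l++
l=2 r=6: min(4,18)*4=16 best=16 *, l++
l=3 r=6: min(12,18)*3=36 best=36 *, l++
l=4 r=6: min(19,18)*2=36 best=36, r--
l=4 r=5: min(19,15)*1=15 best=36, r--

max area = 36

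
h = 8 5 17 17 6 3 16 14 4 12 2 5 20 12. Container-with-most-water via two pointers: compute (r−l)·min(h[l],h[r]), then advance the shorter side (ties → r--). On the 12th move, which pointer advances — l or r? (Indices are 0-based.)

l

l=0 r=13: min(8,12)*13=104 best=104 *, l++
l=1 r=13: min(5,12)*12=60 best=104, l++
l=2 r=13: min(17,12)*11=132 best=132 *, r--
l=2 r=12: min(17,20)*10=170 best=170 *, l++
l=3 r=12: min(17,20)*9=153 best=170, l++
l=4 r=12: min(6,20)*8=48 best=170, l++
l=5 r=12: min(3,20)*7=21 best=170, l++
l=6 r=12: min(16,20)*6=96 best=170, l++
l=7 r=12: min(14,20)*5=70 best=170, l++
l=8 r=12: min(4,20)*4=16 best=170, l++
l=9 r=12: min(12,20)*3=36 best=170, l++
l=10 r=12: min(2,20)*2=4 best=170, l++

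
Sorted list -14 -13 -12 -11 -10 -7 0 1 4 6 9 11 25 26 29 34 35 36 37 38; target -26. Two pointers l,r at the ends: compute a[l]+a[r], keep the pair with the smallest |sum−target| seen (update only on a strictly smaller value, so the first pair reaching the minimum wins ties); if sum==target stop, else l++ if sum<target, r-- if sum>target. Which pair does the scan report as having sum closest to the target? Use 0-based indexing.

[0,19] -14+38=24 d=50 * → r--
[0,18] -14+37=23 d=49 * → r--
[0,17] -14+36=22 d=48 * → r--
[0,16] -14+35=21 d=47 * → r--
[0,15] -14+34=20 d=46 * → r--
[0,14] -14+29=15 d=41 * → r--
[0,13] -14+26=12 d=38 * → r--
[0,12] -14+25=11 d=37 * → r--
[0,11] -14+11=-3 d=23 * → r--
[0,10] -14+9=-5 d=21 * → r--
[0,9] -14+6=-8 d=18 * → r--
[0,8] -14+4=-10 d=16 * → r--
[0,7] -14+1=-13 d=13 * → r--
[0,6] -14+0=-14 d=12 * → r--
[0,5] -14+-7=-21 d=5 * → r--
[0,4] -14+-10=-24 d=2 * → r--
[0,3] -14+-11=-25 d=1 * → r--
[0,2] -14+-12=-26 d=0 * → stop

pair (-14, -12) with sum -26 (|Δ|=0)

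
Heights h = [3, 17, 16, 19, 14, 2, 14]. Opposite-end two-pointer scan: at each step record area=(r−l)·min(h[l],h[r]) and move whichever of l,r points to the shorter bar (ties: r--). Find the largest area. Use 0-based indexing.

l=0 r=6: min(3,14)*6=18 best=18 *, l++
l=1 r=6: min(17,14)*5=70 best=70 *, r--
l=1 r=5: min(17,2)*4=8 best=70, r--
l=1 r=4: min(17,14)*3=42 best=70, r--
l=1 r=3: min(17,19)*2=34 best=70, l++
l=2 r=3: min(16,19)*1=16 best=70, l++

max area = 70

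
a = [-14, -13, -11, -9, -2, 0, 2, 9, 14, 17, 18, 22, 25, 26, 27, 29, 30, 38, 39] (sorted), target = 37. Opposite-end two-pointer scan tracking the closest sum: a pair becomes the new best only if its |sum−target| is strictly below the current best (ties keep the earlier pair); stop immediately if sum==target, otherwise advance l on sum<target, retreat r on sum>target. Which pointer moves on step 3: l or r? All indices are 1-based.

[1,19] -14+39=25 d=12 * → l++
[2,19] -13+39=26 d=11 * → l++
[3,19] -11+39=28 d=9 * → l++

l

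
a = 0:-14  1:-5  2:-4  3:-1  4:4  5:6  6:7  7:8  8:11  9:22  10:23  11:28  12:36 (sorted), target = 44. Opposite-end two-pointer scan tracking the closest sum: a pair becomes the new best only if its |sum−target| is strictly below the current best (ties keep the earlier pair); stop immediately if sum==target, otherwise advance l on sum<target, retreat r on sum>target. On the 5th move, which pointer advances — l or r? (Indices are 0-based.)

l

[0,12] -14+36=22 d=22 * → l++
[1,12] -5+36=31 d=13 * → l++
[2,12] -4+36=32 d=12 * → l++
[3,12] -1+36=35 d=9 * → l++
[4,12] 4+36=40 d=4 * → l++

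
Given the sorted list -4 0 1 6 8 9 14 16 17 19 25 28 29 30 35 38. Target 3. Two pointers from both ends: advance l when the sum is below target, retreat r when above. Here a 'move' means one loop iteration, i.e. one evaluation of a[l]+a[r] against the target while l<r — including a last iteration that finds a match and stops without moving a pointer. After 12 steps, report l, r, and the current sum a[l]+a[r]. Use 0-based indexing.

l=0, r=3, sum=2

[0,15] -4+38=34 >3 → r--
[0,14] -4+35=31 >3 → r--
[0,13] -4+30=26 >3 → r--
[0,12] -4+29=25 >3 → r--
[0,11] -4+28=24 >3 → r--
[0,10] -4+25=21 >3 → r--
[0,9] -4+19=15 >3 → r--
[0,8] -4+17=13 >3 → r--
[0,7] -4+16=12 >3 → r--
[0,6] -4+14=10 >3 → r--
[0,5] -4+9=5 >3 → r--
[0,4] -4+8=4 >3 → r--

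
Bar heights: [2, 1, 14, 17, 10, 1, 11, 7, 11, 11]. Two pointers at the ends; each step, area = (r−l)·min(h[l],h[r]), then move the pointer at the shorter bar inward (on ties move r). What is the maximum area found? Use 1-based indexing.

[1,10] min(2,11)*9=18 best=18 * → l++
[2,10] min(1,11)*8=8 best=18 → l++
[3,10] min(14,11)*7=77 best=77 * → r--
[3,9] min(14,11)*6=66 best=77 → r--
[3,8] min(14,7)*5=35 best=77 → r--
[3,7] min(14,11)*4=44 best=77 → r--
[3,6] min(14,1)*3=3 best=77 → r--
[3,5] min(14,10)*2=20 best=77 → r--
[3,4] min(14,17)*1=14 best=77 → l++

max area = 77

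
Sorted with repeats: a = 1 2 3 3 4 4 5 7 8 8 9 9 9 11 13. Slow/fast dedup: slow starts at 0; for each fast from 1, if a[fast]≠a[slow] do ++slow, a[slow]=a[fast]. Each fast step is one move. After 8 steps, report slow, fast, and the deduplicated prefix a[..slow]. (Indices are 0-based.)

slow=6, fast=9, prefix=[1, 2, 3, 4, 5, 7, 8]

slow=0 fast=1: a[fast]=2≠a[slow]=1 write a[1]=2, slow++,fast++
slow=1 fast=2: a[fast]=3≠a[slow]=2 write a[2]=3, slow++,fast++
slow=2 fast=3: a[fast]=3=a[slow] dup, fast++
slow=2 fast=4: a[fast]=4≠a[slow]=3 write a[3]=4, slow++,fast++
slow=3 fast=5: a[fast]=4=a[slow] dup, fast++
slow=3 fast=6: a[fast]=5≠a[slow]=4 write a[4]=5, slow++,fast++
slow=4 fast=7: a[fast]=7≠a[slow]=5 write a[5]=7, slow++,fast++
slow=5 fast=8: a[fast]=8≠a[slow]=7 write a[6]=8, slow++,fast++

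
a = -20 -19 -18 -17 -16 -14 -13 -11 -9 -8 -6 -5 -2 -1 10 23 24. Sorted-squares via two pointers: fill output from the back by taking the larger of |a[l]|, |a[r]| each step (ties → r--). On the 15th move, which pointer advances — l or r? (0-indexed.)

l=0 r=16: |-20|<=|24| out[16]=576, r--
l=0 r=15: |-20|<=|23| out[15]=529, r--
l=0 r=14: |-20|>|10| out[14]=400, l++
l=1 r=14: |-19|>|10| out[13]=361, l++
l=2 r=14: |-18|>|10| out[12]=324, l++
l=3 r=14: |-17|>|10| out[11]=289, l++
l=4 r=14: |-16|>|10| out[10]=256, l++
l=5 r=14: |-14|>|10| out[9]=196, l++
l=6 r=14: |-13|>|10| out[8]=169, l++
l=7 r=14: |-11|>|10| out[7]=121, l++
l=8 r=14: |-9|<=|10| out[6]=100, r--
l=8 r=13: |-9|>|-1| out[5]=81, l++
l=9 r=13: |-8|>|-1| out[4]=64, l++
l=10 r=13: |-6|>|-1| out[3]=36, l++
l=11 r=13: |-5|>|-1| out[2]=25, l++

l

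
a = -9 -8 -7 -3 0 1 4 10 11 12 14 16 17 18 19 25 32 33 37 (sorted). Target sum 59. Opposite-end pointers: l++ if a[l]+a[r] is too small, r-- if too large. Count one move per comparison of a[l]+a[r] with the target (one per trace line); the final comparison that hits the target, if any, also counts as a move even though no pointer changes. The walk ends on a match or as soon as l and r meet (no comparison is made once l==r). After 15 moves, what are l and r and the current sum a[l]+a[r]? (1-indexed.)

[1,19] -9+37=28 <59 → l++
[2,19] -8+37=29 <59 → l++
[3,19] -7+37=30 <59 → l++
[4,19] -3+37=34 <59 → l++
[5,19] 0+37=37 <59 → l++
[6,19] 1+37=38 <59 → l++
[7,19] 4+37=41 <59 → l++
[8,19] 10+37=47 <59 → l++
[9,19] 11+37=48 <59 → l++
[10,19] 12+37=49 <59 → l++
[11,19] 14+37=51 <59 → l++
[12,19] 16+37=53 <59 → l++
[13,19] 17+37=54 <59 → l++
[14,19] 18+37=55 <59 → l++
[15,19] 19+37=56 <59 → l++

l=16, r=19, sum=62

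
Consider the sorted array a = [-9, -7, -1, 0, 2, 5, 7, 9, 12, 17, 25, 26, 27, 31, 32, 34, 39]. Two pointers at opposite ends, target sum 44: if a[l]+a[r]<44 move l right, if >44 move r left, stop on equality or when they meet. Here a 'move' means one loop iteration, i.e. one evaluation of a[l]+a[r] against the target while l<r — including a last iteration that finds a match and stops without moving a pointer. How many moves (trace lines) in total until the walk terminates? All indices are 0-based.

6 moves

[0,16] -9+39=30 <44 → l++
[1,16] -7+39=32 <44 → l++
[2,16] -1+39=38 <44 → l++
[3,16] 0+39=39 <44 → l++
[4,16] 2+39=41 <44 → l++
[5,16] 5+39=44 → found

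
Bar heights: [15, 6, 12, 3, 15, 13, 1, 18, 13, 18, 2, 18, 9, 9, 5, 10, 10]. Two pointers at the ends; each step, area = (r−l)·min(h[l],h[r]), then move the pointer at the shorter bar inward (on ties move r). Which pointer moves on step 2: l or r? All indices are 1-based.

l=1 r=17: min(15,10)*16=160 best=160 *, r--
l=1 r=16: min(15,10)*15=150 best=160, r--

r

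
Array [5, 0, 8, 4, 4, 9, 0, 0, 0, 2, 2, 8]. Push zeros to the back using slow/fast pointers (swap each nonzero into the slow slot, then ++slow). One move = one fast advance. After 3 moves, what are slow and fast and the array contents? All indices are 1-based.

slow=1 fast=1: a[fast]=5≠0 swap→a[1]=5, slow++,fast++
slow=2 fast=2: a[fast]=0, fast++
slow=2 fast=3: a[fast]=8≠0 swap→a[2]=8, slow++,fast++

slow=3, fast=4, a=[5, 8, 0, 4, 4, 9, 0, 0, 0, 2, 2, 8]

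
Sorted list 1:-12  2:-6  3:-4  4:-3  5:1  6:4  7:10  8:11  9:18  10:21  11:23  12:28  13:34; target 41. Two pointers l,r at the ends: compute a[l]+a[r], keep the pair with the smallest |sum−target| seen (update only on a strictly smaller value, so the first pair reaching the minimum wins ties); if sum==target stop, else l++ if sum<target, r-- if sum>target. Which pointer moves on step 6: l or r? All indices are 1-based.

l=1 r=13: -12+34=22 d=19 *, l++
l=2 r=13: -6+34=28 d=13 *, l++
l=3 r=13: -4+34=30 d=11 *, l++
l=4 r=13: -3+34=31 d=10 *, l++
l=5 r=13: 1+34=35 d=6 *, l++
l=6 r=13: 4+34=38 d=3 *, l++

l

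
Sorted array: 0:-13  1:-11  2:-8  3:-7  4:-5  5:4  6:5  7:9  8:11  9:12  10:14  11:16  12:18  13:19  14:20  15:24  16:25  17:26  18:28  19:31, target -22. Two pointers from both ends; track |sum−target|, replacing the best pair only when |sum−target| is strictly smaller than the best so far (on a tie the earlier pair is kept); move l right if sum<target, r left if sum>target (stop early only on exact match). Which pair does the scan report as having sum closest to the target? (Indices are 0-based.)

pair (-13, -8) with sum -21 (|Δ|=1)

l=0 r=19: -13+31=18 d=40 *, r--
l=0 r=18: -13+28=15 d=37 *, r--
l=0 r=17: -13+26=13 d=35 *, r--
l=0 r=16: -13+25=12 d=34 *, r--
l=0 r=15: -13+24=11 d=33 *, r--
l=0 r=14: -13+20=7 d=29 *, r--
l=0 r=13: -13+19=6 d=28 *, r--
l=0 r=12: -13+18=5 d=27 *, r--
l=0 r=11: -13+16=3 d=25 *, r--
l=0 r=10: -13+14=1 d=23 *, r--
l=0 r=9: -13+12=-1 d=21 *, r--
l=0 r=8: -13+11=-2 d=20 *, r--
l=0 r=7: -13+9=-4 d=18 *, r--
l=0 r=6: -13+5=-8 d=14 *, r--
l=0 r=5: -13+4=-9 d=13 *, r--
l=0 r=4: -13+-5=-18 d=4 *, r--
l=0 r=3: -13+-7=-20 d=2 *, r--
l=0 r=2: -13+-8=-21 d=1 *, r--
l=0 r=1: -13+-11=-24 d=2, l++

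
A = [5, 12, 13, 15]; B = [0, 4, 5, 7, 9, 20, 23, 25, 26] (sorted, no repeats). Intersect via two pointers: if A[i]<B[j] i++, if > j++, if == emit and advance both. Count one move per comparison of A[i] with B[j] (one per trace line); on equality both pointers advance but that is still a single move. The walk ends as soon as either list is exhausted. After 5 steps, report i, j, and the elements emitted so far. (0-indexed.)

i=0 j=0: 5>0, j++
i=0 j=1: 5>4, j++
i=0 j=2: 5==5 emit, i++,j++
i=1 j=3: 12>7, j++
i=1 j=4: 12>9, j++

i=1, j=5, emitted=[5]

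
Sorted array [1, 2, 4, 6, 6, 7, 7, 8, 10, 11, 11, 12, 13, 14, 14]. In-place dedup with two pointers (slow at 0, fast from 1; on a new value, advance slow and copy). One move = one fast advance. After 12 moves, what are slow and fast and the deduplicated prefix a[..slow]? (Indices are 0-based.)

slow=0 fast=1: a[fast]=2≠a[slow]=1 write a[1]=2, slow++,fast++
slow=1 fast=2: a[fast]=4≠a[slow]=2 write a[2]=4, slow++,fast++
slow=2 fast=3: a[fast]=6≠a[slow]=4 write a[3]=6, slow++,fast++
slow=3 fast=4: a[fast]=6=a[slow] dup, fast++
slow=3 fast=5: a[fast]=7≠a[slow]=6 write a[4]=7, slow++,fast++
slow=4 fast=6: a[fast]=7=a[slow] dup, fast++
slow=4 fast=7: a[fast]=8≠a[slow]=7 write a[5]=8, slow++,fast++
slow=5 fast=8: a[fast]=10≠a[slow]=8 write a[6]=10, slow++,fast++
slow=6 fast=9: a[fast]=11≠a[slow]=10 write a[7]=11, slow++,fast++
slow=7 fast=10: a[fast]=11=a[slow] dup, fast++
slow=7 fast=11: a[fast]=12≠a[slow]=11 write a[8]=12, slow++,fast++
slow=8 fast=12: a[fast]=13≠a[slow]=12 write a[9]=13, slow++,fast++

slow=9, fast=13, prefix=[1, 2, 4, 6, 7, 8, 10, 11, 12, 13]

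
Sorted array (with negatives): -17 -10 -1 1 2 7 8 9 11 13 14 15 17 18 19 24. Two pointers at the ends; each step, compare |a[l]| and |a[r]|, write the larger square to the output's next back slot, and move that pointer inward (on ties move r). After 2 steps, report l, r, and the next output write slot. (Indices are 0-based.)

l=0 r=15: |-17|<=|24| out[15]=576, r--
l=0 r=14: |-17|<=|19| out[14]=361, r--

l=0, r=13, next write slot=13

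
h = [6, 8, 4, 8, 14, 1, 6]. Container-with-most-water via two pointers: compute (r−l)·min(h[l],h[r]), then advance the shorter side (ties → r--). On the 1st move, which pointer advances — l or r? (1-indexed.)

r

l=1 r=7: min(6,6)*6=36 best=36 *, r--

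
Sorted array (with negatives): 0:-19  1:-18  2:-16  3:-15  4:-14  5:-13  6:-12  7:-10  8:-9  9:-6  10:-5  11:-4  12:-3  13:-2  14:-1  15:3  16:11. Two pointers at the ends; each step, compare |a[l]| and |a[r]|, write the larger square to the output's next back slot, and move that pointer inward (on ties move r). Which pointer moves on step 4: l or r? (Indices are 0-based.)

[0,16] |-19|>|11| out[16]=361 → l++
[1,16] |-18|>|11| out[15]=324 → l++
[2,16] |-16|>|11| out[14]=256 → l++
[3,16] |-15|>|11| out[13]=225 → l++

l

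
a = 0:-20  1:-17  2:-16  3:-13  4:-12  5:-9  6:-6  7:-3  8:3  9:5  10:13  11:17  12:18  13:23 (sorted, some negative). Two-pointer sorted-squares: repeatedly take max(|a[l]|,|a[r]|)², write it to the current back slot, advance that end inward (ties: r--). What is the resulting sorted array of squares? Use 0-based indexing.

[9, 9, 25, 36, 81, 144, 169, 169, 256, 289, 289, 324, 400, 529]

l=0 r=13: |-20|<=|23| out[13]=529, r--
l=0 r=12: |-20|>|18| out[12]=400, l++
l=1 r=12: |-17|<=|18| out[11]=324, r--
l=1 r=11: |-17|<=|17| out[10]=289, r--
l=1 r=10: |-17|>|13| out[9]=289, l++
l=2 r=10: |-16|>|13| out[8]=256, l++
l=3 r=10: |-13|<=|13| out[7]=169, r--
l=3 r=9: |-13|>|5| out[6]=169, l++
l=4 r=9: |-12|>|5| out[5]=144, l++
l=5 r=9: |-9|>|5| out[4]=81, l++
l=6 r=9: |-6|>|5| out[3]=36, l++
l=7 r=9: |-3|<=|5| out[2]=25, r--
l=7 r=8: |-3|<=|3| out[1]=9, r--
l=7 r=7: |-3|<=|-3| out[0]=9, r--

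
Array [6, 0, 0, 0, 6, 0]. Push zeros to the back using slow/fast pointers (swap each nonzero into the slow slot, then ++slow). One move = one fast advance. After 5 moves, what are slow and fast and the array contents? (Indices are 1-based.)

slow=1 fast=1: a[fast]=6≠0 swap→a[1]=6, slow++,fast++
slow=2 fast=2: a[fast]=0, fast++
slow=2 fast=3: a[fast]=0, fast++
slow=2 fast=4: a[fast]=0, fast++
slow=2 fast=5: a[fast]=6≠0 swap→a[2]=6, slow++,fast++

slow=3, fast=6, a=[6, 6, 0, 0, 0, 0]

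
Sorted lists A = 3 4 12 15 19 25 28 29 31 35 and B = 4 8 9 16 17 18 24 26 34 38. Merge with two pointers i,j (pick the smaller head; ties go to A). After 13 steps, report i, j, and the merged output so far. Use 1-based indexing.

i=7, j=8, merged so far=[3, 4, 4, 8, 9, 12, 15, 16, 17, 18, 19, 24, 25]

[i=1,j=1] A[i]=3<=B[j]=4 take 3 → i++
[i=2,j=1] A[i]=4<=B[j]=4 take 4 → i++
[i=3,j=1] A[i]=12>B[j]=4 take 4 → j++
[i=3,j=2] A[i]=12>B[j]=8 take 8 → j++
[i=3,j=3] A[i]=12>B[j]=9 take 9 → j++
[i=3,j=4] A[i]=12<=B[j]=16 take 12 → i++
[i=4,j=4] A[i]=15<=B[j]=16 take 15 → i++
[i=5,j=4] A[i]=19>B[j]=16 take 16 → j++
[i=5,j=5] A[i]=19>B[j]=17 take 17 → j++
[i=5,j=6] A[i]=19>B[j]=18 take 18 → j++
[i=5,j=7] A[i]=19<=B[j]=24 take 19 → i++
[i=6,j=7] A[i]=25>B[j]=24 take 24 → j++
[i=6,j=8] A[i]=25<=B[j]=26 take 25 → i++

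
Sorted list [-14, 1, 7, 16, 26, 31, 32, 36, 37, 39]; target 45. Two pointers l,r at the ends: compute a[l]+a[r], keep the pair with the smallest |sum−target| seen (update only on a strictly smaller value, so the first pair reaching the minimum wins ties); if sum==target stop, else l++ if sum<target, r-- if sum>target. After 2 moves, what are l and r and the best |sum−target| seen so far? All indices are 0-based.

l=2, r=9, best |Δ|=5

[0,9] -14+39=25 d=20 * → l++
[1,9] 1+39=40 d=5 * → l++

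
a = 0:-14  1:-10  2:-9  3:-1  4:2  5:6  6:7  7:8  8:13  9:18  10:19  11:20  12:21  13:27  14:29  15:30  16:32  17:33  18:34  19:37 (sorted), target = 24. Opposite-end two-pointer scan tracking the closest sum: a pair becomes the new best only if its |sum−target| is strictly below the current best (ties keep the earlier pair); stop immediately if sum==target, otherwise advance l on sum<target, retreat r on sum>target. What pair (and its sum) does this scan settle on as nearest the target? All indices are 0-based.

pair (-10, 34) with sum 24 (|Δ|=0)

l=0 r=19: -14+37=23 d=1 *, l++
l=1 r=19: -10+37=27 d=3, r--
l=1 r=18: -10+34=24 d=0 *, stop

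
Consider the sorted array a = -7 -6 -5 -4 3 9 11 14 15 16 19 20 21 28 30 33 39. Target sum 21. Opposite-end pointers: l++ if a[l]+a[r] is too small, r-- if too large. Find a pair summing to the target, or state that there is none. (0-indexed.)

[0,16] -7+39=32 >21 → r--
[0,15] -7+33=26 >21 → r--
[0,14] -7+30=23 >21 → r--
[0,13] -7+28=21 → found

(-7, 28)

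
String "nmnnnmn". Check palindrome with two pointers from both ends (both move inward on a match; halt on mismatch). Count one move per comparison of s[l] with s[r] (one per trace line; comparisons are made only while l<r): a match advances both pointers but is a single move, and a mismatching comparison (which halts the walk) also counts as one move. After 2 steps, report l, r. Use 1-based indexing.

[1,7] 'n'=='n' → l++,r--
[2,6] 'm'=='m' → l++,r--

l=3, r=5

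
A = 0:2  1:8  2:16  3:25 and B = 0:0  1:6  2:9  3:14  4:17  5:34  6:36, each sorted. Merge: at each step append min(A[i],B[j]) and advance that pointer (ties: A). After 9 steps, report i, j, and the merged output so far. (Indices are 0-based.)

i=4, j=5, merged so far=[0, 2, 6, 8, 9, 14, 16, 17, 25]

i=0 j=0: A[i]=2>B[j]=0 take 0, j++
i=0 j=1: A[i]=2<=B[j]=6 take 2, i++
i=1 j=1: A[i]=8>B[j]=6 take 6, j++
i=1 j=2: A[i]=8<=B[j]=9 take 8, i++
i=2 j=2: A[i]=16>B[j]=9 take 9, j++
i=2 j=3: A[i]=16>B[j]=14 take 14, j++
i=2 j=4: A[i]=16<=B[j]=17 take 16, i++
i=3 j=4: A[i]=25>B[j]=17 take 17, j++
i=3 j=5: A[i]=25<=B[j]=34 take 25, i++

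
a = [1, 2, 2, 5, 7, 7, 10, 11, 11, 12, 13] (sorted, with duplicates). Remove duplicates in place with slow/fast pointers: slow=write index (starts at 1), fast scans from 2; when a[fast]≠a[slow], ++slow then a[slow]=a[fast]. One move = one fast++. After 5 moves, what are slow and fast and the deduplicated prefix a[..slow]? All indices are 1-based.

(s=1,f=2) a[fast]=2≠a[slow]=1 write a[2]=2 → slow++,fast++
(s=2,f=3) a[fast]=2=a[slow] dup → fast++
(s=2,f=4) a[fast]=5≠a[slow]=2 write a[3]=5 → slow++,fast++
(s=3,f=5) a[fast]=7≠a[slow]=5 write a[4]=7 → slow++,fast++
(s=4,f=6) a[fast]=7=a[slow] dup → fast++

slow=4, fast=7, prefix=[1, 2, 5, 7]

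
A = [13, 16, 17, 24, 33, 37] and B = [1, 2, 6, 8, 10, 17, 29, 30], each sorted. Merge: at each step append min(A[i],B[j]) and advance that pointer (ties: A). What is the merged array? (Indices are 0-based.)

[1, 2, 6, 8, 10, 13, 16, 17, 17, 24, 29, 30, 33, 37]

i=0 j=0: A[i]=13>B[j]=1 take 1, j++
i=0 j=1: A[i]=13>B[j]=2 take 2, j++
i=0 j=2: A[i]=13>B[j]=6 take 6, j++
i=0 j=3: A[i]=13>B[j]=8 take 8, j++
i=0 j=4: A[i]=13>B[j]=10 take 10, j++
i=0 j=5: A[i]=13<=B[j]=17 take 13, i++
i=1 j=5: A[i]=16<=B[j]=17 take 16, i++
i=2 j=5: A[i]=17<=B[j]=17 take 17, i++
i=3 j=5: A[i]=24>B[j]=17 take 17, j++
i=3 j=6: A[i]=24<=B[j]=29 take 24, i++
i=4 j=6: A[i]=33>B[j]=29 take 29, j++
i=4 j=7: A[i]=33>B[j]=30 take 30, j++
i=4 j=8: B done, take A[i]=33, i++
i=5 j=8: B done, take A[i]=37, i++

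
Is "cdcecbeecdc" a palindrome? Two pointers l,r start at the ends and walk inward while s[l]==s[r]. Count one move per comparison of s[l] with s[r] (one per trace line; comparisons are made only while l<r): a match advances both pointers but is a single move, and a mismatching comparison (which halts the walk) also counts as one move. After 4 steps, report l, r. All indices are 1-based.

[1,11] 'c'=='c' → l++,r--
[2,10] 'd'=='d' → l++,r--
[3,9] 'c'=='c' → l++,r--
[4,8] 'e'=='e' → l++,r--

l=5, r=7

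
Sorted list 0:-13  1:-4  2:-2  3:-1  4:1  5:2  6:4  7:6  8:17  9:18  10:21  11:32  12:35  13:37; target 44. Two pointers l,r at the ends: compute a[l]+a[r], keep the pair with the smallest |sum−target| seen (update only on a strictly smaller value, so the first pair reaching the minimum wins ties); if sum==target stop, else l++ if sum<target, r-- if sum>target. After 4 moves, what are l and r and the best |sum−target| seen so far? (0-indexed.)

l=0 r=13: -13+37=24 d=20 *, l++
l=1 r=13: -4+37=33 d=11 *, l++
l=2 r=13: -2+37=35 d=9 *, l++
l=3 r=13: -1+37=36 d=8 *, l++

l=4, r=13, best |Δ|=8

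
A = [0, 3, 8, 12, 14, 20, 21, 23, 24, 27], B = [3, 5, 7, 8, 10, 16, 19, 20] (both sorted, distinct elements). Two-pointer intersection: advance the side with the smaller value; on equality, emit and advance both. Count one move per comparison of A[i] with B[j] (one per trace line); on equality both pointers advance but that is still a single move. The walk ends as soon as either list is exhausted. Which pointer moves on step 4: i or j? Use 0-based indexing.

i=0 j=0: 0<3, i++
i=1 j=0: 3==3 emit, i++,j++
i=2 j=1: 8>5, j++
i=2 j=2: 8>7, j++

j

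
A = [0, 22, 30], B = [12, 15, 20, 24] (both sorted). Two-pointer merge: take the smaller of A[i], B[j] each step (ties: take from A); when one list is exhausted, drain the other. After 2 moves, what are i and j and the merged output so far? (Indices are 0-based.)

[i=0,j=0] A[i]=0<=B[j]=12 take 0 → i++
[i=1,j=0] A[i]=22>B[j]=12 take 12 → j++

i=1, j=1, merged so far=[0, 12]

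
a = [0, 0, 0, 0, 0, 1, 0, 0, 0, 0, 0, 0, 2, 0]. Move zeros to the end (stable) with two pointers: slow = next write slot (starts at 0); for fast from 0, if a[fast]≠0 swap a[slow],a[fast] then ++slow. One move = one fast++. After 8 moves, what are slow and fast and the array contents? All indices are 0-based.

(s=0,f=0) a[fast]=0 → fast++
(s=0,f=1) a[fast]=0 → fast++
(s=0,f=2) a[fast]=0 → fast++
(s=0,f=3) a[fast]=0 → fast++
(s=0,f=4) a[fast]=0 → fast++
(s=0,f=5) a[fast]=1≠0 swap→a[0]=1 → slow++,fast++
(s=1,f=6) a[fast]=0 → fast++
(s=1,f=7) a[fast]=0 → fast++

slow=1, fast=8, a=[1, 0, 0, 0, 0, 0, 0, 0, 0, 0, 0, 0, 2, 0]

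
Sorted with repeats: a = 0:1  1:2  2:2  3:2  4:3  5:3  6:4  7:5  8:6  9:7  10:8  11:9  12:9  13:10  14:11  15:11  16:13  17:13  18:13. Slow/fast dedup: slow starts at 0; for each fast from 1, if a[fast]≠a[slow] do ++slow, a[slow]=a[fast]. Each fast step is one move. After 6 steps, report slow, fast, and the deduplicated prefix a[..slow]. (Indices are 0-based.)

slow=3, fast=7, prefix=[1, 2, 3, 4]

(s=0,f=1) a[fast]=2≠a[slow]=1 write a[1]=2 → slow++,fast++
(s=1,f=2) a[fast]=2=a[slow] dup → fast++
(s=1,f=3) a[fast]=2=a[slow] dup → fast++
(s=1,f=4) a[fast]=3≠a[slow]=2 write a[2]=3 → slow++,fast++
(s=2,f=5) a[fast]=3=a[slow] dup → fast++
(s=2,f=6) a[fast]=4≠a[slow]=3 write a[3]=4 → slow++,fast++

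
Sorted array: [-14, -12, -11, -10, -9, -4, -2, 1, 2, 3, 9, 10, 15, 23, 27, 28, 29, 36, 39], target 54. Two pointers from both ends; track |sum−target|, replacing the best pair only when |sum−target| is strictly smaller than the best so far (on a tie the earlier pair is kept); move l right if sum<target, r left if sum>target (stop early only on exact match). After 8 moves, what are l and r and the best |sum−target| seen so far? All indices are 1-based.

l=1 r=19: -14+39=25 d=29 *, l++
l=2 r=19: -12+39=27 d=27 *, l++
l=3 r=19: -11+39=28 d=26 *, l++
l=4 r=19: -10+39=29 d=25 *, l++
l=5 r=19: -9+39=30 d=24 *, l++
l=6 r=19: -4+39=35 d=19 *, l++
l=7 r=19: -2+39=37 d=17 *, l++
l=8 r=19: 1+39=40 d=14 *, l++

l=9, r=19, best |Δ|=14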